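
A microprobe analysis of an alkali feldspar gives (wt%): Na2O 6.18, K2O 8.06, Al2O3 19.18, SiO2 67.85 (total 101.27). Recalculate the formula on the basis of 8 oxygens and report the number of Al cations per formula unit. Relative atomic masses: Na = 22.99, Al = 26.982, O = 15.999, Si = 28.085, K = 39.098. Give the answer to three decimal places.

Na2O: 6.18/61.979 = 0.09971 mol → 0.19942 mol Na, 0.09971 mol O.
K2O: 8.06/94.195 = 0.08557 mol → 0.17114 mol K, 0.08557 mol O.
Al2O3: 19.18/101.961 = 0.18811 mol → 0.37622 mol Al, 0.56433 mol O.
SiO2: 67.85/60.083 = 1.12927 mol → 1.12927 mol Si, 2.25854 mol O.
Total oxygen = 3.00815 mol. Normalization factor = 8/3.00815 = 2.65944.
Al per 8 O = 0.37622 × 2.65944 = 1.001.

1.001 Al apfu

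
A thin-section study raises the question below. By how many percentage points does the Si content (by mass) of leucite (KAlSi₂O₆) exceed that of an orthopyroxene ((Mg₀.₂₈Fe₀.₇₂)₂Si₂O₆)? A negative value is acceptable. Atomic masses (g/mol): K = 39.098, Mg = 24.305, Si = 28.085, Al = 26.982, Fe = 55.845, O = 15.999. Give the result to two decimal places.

2.92 percentage points

Si in KAlSi₂O₆: molar mass 218.244 g/mol; 2×28.085 = 56.170 g → 25.74 wt%.
Si in (Mg₀.₂₈Fe₀.₇₂)₂Si₂O₆: molar mass 246.192 g/mol; 2×28.085 = 56.170 g → 22.82 wt%.
Difference = 25.74 − 22.82 = 2.92 percentage points.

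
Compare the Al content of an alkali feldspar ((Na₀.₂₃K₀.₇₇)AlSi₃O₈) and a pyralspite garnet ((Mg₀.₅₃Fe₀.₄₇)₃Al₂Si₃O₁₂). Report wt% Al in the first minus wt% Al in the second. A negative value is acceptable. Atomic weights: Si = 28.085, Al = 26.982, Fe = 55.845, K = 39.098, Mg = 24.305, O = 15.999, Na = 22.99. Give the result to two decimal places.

-2.23 percentage points

Al in (Na₀.₂₃K₀.₇₇)AlSi₃O₈: molar mass 274.622 g/mol; 1×26.982 = 26.982 g → 9.83 wt%.
Al in (Mg₀.₅₃Fe₀.₄₇)₃Al₂Si₃O₁₂: molar mass 447.593 g/mol; 2×26.982 = 53.964 g → 12.06 wt%.
Difference = 9.83 − 12.06 = -2.23 percentage points.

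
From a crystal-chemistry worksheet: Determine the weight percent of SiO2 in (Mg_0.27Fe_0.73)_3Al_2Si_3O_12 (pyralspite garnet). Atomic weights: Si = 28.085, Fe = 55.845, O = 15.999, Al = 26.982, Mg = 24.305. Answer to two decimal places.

38.17 wt%

Formula mass = 472.195 g/mol.
3 Si → 3.0000 mol SiO2 per formula unit; M(SiO2) = 60.083, so SiO2 mass = 180.249 g.
180.249/472.195 × 100 = 38.17 wt%.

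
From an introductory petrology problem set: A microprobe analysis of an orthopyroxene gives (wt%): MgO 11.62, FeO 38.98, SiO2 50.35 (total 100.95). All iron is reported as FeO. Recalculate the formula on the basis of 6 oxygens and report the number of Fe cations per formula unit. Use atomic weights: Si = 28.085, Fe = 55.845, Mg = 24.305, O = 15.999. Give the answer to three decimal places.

1.299 Fe apfu

MgO: 11.62/40.304 = 0.28831 mol → 0.28831 mol Mg, 0.28831 mol O.
FeO: 38.98/71.844 = 0.54256 mol → 0.54256 mol Fe, 0.54256 mol O.
SiO2: 50.35/60.083 = 0.83801 mol → 0.83801 mol Si, 1.67602 mol O.
Total oxygen = 2.50689 mol. Normalization factor = 6/2.50689 = 2.39340.
Fe per 6 O = 0.54256 × 2.39340 = 1.299.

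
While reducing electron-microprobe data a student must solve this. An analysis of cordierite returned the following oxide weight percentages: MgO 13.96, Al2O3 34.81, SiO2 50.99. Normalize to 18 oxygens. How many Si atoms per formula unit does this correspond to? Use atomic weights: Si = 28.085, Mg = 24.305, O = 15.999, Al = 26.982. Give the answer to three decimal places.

13.96 wt% MgO ÷ 40.304 g/mol = 0.34637 mol, giving 0.34637 Mg and 0.34637 O.
34.81 wt% Al2O3 ÷ 101.961 g/mol = 0.34141 mol, giving 0.68282 Al and 1.02423 O.
50.99 wt% SiO2 ÷ 60.083 g/mol = 0.84866 mol, giving 0.84866 Si and 1.69732 O.
Oxygen sums to 3.06792; scaling by 18/3.06792 = 5.86717 puts the formula on 18 O.
Si: 0.84866 × 5.86717 = 4.979 atoms per formula unit.

4.979 Si apfu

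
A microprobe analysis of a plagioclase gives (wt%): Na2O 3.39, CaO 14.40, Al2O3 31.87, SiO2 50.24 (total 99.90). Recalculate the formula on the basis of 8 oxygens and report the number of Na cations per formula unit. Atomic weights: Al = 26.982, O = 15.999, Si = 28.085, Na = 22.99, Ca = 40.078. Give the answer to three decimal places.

0.300 Na apfu

Na2O (M=61.979): mol = 0.05470; Na = 0.10940, O = 0.05470.
CaO (M=56.077): mol = 0.25679; Ca = 0.25679, O = 0.25679.
Al2O3 (M=101.961): mol = 0.31257; Al = 0.62514, O = 0.93771.
SiO2 (M=60.083): mol = 0.83618; Si = 0.83618, O = 1.67236.
ΣO = 2.92156; factor = 8/ΣO = 2.73826.
Na apfu = 0.10940 × 2.73826 = 0.300.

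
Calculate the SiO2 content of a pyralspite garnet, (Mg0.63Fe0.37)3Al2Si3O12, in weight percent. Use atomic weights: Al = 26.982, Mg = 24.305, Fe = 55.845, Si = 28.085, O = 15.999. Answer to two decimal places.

41.14 wt%

Molar mass of (Mg0.63Fe0.37)3Al2Si3O12 = 1.89×24.305 + 1.11×55.845 + 2×26.982 + 3×28.085 + 12×15.999 = 438.131 g/mol.
Each formula unit contains 3 Si, equivalent to 3/1 = 3.0000 mol SiO2.
M(SiO2) = 1×28.085 + 2×15.999 = 60.083 g/mol.
Mass of SiO2 per formula unit = 3.0000 × 60.083 = 180.249 g.
SiO2 wt% = 180.249 / 438.131 × 100 = 41.14%.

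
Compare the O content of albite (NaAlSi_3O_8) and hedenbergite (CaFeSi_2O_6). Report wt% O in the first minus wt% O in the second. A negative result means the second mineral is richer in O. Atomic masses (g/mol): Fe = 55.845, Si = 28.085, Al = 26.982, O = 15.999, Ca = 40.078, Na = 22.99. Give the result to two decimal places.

M(NaAlSi_3O_8) = 262.219 g/mol, so wt% O = 127.992/262.219 × 100 = 48.81%.
M(CaFeSi_2O_6) = 248.087 g/mol, so wt% O = 95.994/248.087 × 100 = 38.69%.
48.81 − 38.69 = 10.12 pp.

10.12 percentage points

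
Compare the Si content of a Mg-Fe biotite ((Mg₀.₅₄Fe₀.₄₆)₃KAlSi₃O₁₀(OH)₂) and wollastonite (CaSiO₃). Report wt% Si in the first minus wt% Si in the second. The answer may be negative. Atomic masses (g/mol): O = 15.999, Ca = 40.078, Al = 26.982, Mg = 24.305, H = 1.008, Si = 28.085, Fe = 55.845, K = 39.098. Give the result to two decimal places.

First mineral: 84.255 g Si in 460.779 g formula = 18.29 wt% Si.
Second mineral: 28.085 g Si in 116.160 g formula = 24.18 wt% Si.
18.29% − 24.18% gives a difference of -5.89 percentage points.

-5.89 percentage points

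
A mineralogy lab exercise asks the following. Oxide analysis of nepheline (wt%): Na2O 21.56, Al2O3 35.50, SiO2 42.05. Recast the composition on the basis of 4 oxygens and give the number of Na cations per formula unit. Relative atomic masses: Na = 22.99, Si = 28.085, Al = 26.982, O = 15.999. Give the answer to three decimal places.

Na2O (M=61.979): mol = 0.34786; Na = 0.69572, O = 0.34786.
Al2O3 (M=101.961): mol = 0.34817; Al = 0.69634, O = 1.04451.
SiO2 (M=60.083): mol = 0.69987; Si = 0.69987, O = 1.39974.
ΣO = 2.79211; factor = 4/ΣO = 1.43261.
Na apfu = 0.69572 × 1.43261 = 0.997.

0.997 Na apfu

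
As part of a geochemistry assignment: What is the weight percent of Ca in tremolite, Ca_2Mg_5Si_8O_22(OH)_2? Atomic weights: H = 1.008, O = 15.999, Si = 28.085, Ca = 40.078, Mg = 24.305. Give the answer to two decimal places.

Formula mass = 2*40.078 + 5*24.305 + 8*28.085 + 24*15.999 + 2*1.008 = 812.353 g/mol, of which 80.156 g is Ca.
So Ca makes up 80.156/812.353 = 0.0987 of the mass, i.e. 9.87%.

9.87 wt%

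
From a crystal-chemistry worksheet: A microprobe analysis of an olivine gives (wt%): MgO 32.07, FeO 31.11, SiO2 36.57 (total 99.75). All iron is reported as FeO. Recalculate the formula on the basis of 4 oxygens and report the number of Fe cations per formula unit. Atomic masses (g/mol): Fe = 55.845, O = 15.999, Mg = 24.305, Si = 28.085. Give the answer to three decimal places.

MgO (M=40.304): mol = 0.79570; Mg = 0.79570, O = 0.79570.
FeO (M=71.844): mol = 0.43302; Fe = 0.43302, O = 0.43302.
SiO2 (M=60.083): mol = 0.60866; Si = 0.60866, O = 1.21732.
ΣO = 2.44604; factor = 4/ΣO = 1.63530.
Fe apfu = 0.43302 × 1.63530 = 0.708.

0.708 Fe apfu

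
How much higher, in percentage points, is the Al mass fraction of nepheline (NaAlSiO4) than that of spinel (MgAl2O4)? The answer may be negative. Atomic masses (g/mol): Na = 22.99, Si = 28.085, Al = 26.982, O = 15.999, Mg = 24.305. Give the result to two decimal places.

First mineral: 26.982 g Al in 142.053 g formula = 18.99 wt% Al.
Second mineral: 53.964 g Al in 142.265 g formula = 37.93 wt% Al.
18.99% − 37.93% gives a difference of -18.94 percentage points.

-18.94 percentage points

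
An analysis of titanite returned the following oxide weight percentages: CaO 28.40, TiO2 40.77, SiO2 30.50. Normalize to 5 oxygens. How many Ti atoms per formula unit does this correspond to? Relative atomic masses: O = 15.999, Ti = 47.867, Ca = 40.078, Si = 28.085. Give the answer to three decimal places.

1.004 Ti apfu

CaO (M=56.077): mol = 0.50645; Ca = 0.50645, O = 0.50645.
TiO2 (M=79.865): mol = 0.51049; Ti = 0.51049, O = 1.02098.
SiO2 (M=60.083): mol = 0.50763; Si = 0.50763, O = 1.01526.
ΣO = 2.54269; factor = 5/ΣO = 1.96642.
Ti apfu = 0.51049 × 1.96642 = 1.004.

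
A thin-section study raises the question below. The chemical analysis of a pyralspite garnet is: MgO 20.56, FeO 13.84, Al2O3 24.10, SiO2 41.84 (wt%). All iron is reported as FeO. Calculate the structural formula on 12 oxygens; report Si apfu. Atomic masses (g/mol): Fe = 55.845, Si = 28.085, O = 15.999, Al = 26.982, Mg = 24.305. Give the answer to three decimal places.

20.56 wt% MgO ÷ 40.304 g/mol = 0.51012 mol, giving 0.51012 Mg and 0.51012 O.
13.84 wt% FeO ÷ 71.844 g/mol = 0.19264 mol, giving 0.19264 Fe and 0.19264 O.
24.10 wt% Al2O3 ÷ 101.961 g/mol = 0.23636 mol, giving 0.47272 Al and 0.70908 O.
41.84 wt% SiO2 ÷ 60.083 g/mol = 0.69637 mol, giving 0.69637 Si and 1.39274 O.
Oxygen sums to 2.80458; scaling by 12/2.80458 = 4.27872 puts the formula on 12 O.
Si: 0.69637 × 4.27872 = 2.980 atoms per formula unit.

2.980 Si apfu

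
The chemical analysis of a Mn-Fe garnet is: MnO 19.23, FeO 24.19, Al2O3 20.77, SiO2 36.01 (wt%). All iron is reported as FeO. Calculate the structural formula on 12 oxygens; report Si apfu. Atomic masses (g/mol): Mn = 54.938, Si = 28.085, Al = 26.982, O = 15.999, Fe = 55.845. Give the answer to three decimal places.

MnO (M=70.937): mol = 0.27109; Mn = 0.27109, O = 0.27109.
FeO (M=71.844): mol = 0.33670; Fe = 0.33670, O = 0.33670.
Al2O3 (M=101.961): mol = 0.20371; Al = 0.40742, O = 0.61113.
SiO2 (M=60.083): mol = 0.59934; Si = 0.59934, O = 1.19868.
ΣO = 2.41760; factor = 12/ΣO = 4.96360.
Si apfu = 0.59934 × 4.96360 = 2.975.

2.975 Si apfu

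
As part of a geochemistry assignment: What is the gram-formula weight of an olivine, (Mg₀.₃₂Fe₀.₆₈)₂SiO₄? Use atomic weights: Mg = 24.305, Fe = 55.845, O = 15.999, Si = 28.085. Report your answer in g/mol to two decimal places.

M = 0.64·24.305 + 1.36·55.845 + 1·28.085 + 4·15.999

183.59 g/mol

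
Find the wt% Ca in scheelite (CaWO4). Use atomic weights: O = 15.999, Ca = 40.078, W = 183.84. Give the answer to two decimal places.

13.92 mass %

Molar mass of CaWO4: 1*40.078 + 1*183.84 + 4*15.999 = 287.914 g/mol.
Mass of Ca per formula unit: 1 × 40.078 = 40.078 g.
Weight fraction Ca = 40.078 / 287.914 = 0.1392.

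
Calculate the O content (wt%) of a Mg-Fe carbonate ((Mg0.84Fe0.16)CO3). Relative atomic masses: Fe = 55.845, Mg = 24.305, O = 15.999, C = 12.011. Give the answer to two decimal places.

Formula mass = 0.84×24.305 + 0.16×55.845 + 1×12.011 + 3×15.999 = 89.359 g/mol, of which 47.997 g is O.
So O makes up 47.997/89.359 = 0.5371 of the mass, i.e. 53.71%.

53.71 wt%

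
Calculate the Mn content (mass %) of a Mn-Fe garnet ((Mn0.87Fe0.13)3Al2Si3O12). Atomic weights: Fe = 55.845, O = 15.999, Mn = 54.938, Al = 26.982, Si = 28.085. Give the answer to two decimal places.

28.95 mass %

M((Mn0.87Fe0.13)3Al2Si3O12) = 495.375 g/mol.
Mn contributes 2.61 × 54.938 = 143.388 g per mole.
143.388/495.375 = 0.2895 → 28.95%.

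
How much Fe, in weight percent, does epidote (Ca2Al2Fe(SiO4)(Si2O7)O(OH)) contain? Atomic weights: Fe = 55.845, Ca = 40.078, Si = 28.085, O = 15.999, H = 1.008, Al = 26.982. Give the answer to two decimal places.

M(Ca2Al2Fe(SiO4)(Si2O7)O(OH)) = 483.215 g/mol.
Fe contributes 1 × 55.845 = 55.845 g per mole.
55.845/483.215 = 0.1156 → 11.56%.

11.56 weight percent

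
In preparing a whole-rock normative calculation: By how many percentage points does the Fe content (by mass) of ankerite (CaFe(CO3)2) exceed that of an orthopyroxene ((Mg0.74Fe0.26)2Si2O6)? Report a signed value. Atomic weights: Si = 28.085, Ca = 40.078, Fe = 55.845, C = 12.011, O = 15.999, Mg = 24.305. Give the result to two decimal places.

M(CaFe(CO3)2) = 215.939 g/mol, so wt% Fe = 55.845/215.939 × 100 = 25.86%.
M((Mg0.74Fe0.26)2Si2O6) = 217.175 g/mol, so wt% Fe = 29.039/217.175 × 100 = 13.37%.
25.86 − 13.37 = 12.49 pp.

12.49 percentage points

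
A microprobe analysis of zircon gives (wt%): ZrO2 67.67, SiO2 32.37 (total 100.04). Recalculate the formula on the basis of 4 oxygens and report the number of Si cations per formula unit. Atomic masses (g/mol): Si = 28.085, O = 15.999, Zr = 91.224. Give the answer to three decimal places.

ZrO2 (M=123.222): mol = 0.54917; Zr = 0.54917, O = 1.09834.
SiO2 (M=60.083): mol = 0.53875; Si = 0.53875, O = 1.07750.
ΣO = 2.17584; factor = 4/ΣO = 1.83837.
Si apfu = 0.53875 × 1.83837 = 0.990.

0.990 Si apfu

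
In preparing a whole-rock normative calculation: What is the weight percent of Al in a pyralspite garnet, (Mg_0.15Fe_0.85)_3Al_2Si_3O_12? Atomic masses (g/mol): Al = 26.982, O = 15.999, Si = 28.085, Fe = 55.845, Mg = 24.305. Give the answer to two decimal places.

Molar mass of (Mg_0.15Fe_0.85)_3Al_2Si_3O_12: 0.45×24.305 + 2.55×55.845 + 2×26.982 + 3×28.085 + 12×15.999 = 483.549 g/mol.
Mass of Al per formula unit: 2 × 26.982 = 53.964 g.
Weight fraction Al = 53.964 / 483.549 = 0.1116.

11.16 weight percent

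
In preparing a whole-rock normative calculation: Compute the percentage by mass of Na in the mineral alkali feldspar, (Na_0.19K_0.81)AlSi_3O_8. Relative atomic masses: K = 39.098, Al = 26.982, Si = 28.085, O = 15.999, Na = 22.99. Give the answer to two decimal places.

M((Na_0.19K_0.81)AlSi_3O_8) = 275.266 g/mol.
Na contributes 0.19 × 22.99 = 4.368 g per mole.
4.368/275.266 = 0.0159 → 1.59%.

1.59 wt%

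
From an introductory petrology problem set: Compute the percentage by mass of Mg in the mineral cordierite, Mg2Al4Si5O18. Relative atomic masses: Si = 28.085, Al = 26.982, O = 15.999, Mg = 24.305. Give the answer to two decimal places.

8.31 weight percent

M(Mg2Al4Si5O18) = 584.945 g/mol.
Mg contributes 2 × 24.305 = 48.610 g per mole.
48.610/584.945 = 0.0831 → 8.31%.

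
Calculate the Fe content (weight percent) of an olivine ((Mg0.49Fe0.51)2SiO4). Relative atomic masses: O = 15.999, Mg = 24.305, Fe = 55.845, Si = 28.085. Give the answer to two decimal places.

32.95 weight percent

Formula mass = 0.98·24.305 + 1.02·55.845 + 1·28.085 + 4·15.999 = 172.862 g/mol, of which 56.962 g is Fe.
So Fe makes up 56.962/172.862 = 0.3295 of the mass, i.e. 32.95%.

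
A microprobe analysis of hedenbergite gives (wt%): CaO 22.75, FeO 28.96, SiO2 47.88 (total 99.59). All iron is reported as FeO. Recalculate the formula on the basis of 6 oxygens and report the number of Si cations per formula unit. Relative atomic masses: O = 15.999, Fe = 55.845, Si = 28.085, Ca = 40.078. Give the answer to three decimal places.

CaO (M=56.077): mol = 0.40569; Ca = 0.40569, O = 0.40569.
FeO (M=71.844): mol = 0.40310; Fe = 0.40310, O = 0.40310.
SiO2 (M=60.083): mol = 0.79690; Si = 0.79690, O = 1.59380.
ΣO = 2.40259; factor = 6/ΣO = 2.49730.
Si apfu = 0.79690 × 2.49730 = 1.990.

1.990 Si apfu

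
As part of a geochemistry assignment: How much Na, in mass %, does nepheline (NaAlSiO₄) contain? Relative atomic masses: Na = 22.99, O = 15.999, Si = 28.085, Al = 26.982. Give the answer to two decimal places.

16.18 mass %

M(NaAlSiO₄) = 142.053 g/mol.
Na contributes 1 × 22.99 = 22.990 g per mole.
22.990/142.053 = 0.1618 → 16.18%.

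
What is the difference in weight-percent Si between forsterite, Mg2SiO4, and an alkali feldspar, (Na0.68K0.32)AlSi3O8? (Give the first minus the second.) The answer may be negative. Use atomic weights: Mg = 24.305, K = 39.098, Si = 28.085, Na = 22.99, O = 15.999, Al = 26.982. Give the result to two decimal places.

-11.55 percentage points

M(Mg2SiO4) = 140.691 g/mol, so wt% Si = 28.085/140.691 × 100 = 19.96%.
M((Na0.68K0.32)AlSi3O8) = 267.374 g/mol, so wt% Si = 84.255/267.374 × 100 = 31.51%.
19.96 − 31.51 = -11.55 pp.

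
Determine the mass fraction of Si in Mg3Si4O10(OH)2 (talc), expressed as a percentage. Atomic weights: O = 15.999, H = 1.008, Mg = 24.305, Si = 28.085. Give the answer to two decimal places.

29.62 mass %

Molar mass of Mg3Si4O10(OH)2: 3×24.305 + 4×28.085 + 12×15.999 + 2×1.008 = 379.259 g/mol.
Mass of Si per formula unit: 4 × 28.085 = 112.340 g.
Weight fraction Si = 112.340 / 379.259 = 0.2962.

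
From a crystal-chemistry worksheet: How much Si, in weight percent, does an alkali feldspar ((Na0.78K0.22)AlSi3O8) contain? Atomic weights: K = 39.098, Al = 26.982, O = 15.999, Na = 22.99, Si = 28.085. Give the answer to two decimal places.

31.70 weight percent

Formula mass = 0.78·22.99 + 0.22·39.098 + 1·26.982 + 3·28.085 + 8·15.999 = 265.763 g/mol, of which 84.255 g is Si.
So Si makes up 84.255/265.763 = 0.3170 of the mass, i.e. 31.70%.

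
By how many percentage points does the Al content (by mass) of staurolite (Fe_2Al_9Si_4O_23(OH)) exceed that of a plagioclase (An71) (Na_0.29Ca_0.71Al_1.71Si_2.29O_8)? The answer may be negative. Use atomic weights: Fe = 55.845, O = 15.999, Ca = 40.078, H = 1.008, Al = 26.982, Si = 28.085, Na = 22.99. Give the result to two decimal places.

M(Fe_2Al_9Si_4O_23(OH)) = 851.852 g/mol, so wt% Al = 242.838/851.852 × 100 = 28.51%.
M(Na_0.29Ca_0.71Al_1.71Si_2.29O_8) = 273.568 g/mol, so wt% Al = 46.139/273.568 × 100 = 16.87%.
28.51 − 16.87 = 11.64 pp.

11.64 percentage points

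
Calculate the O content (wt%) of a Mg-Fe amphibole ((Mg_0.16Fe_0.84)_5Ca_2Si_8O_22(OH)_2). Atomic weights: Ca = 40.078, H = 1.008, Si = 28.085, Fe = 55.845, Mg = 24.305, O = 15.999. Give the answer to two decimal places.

40.64 wt%

Formula mass = 0.80×24.305 + 4.20×55.845 + 2×40.078 + 8×28.085 + 24×15.999 + 2×1.008 = 944.821 g/mol, of which 383.976 g is O.
So O makes up 383.976/944.821 = 0.4064 of the mass, i.e. 40.64%.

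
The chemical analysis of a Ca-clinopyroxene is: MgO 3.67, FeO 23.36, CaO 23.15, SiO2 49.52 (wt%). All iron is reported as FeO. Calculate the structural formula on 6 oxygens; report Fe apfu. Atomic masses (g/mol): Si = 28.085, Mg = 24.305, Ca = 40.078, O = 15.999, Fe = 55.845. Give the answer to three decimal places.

0.787 Fe apfu

3.67 wt% MgO ÷ 40.304 g/mol = 0.09106 mol, giving 0.09106 Mg and 0.09106 O.
23.36 wt% FeO ÷ 71.844 g/mol = 0.32515 mol, giving 0.32515 Fe and 0.32515 O.
23.15 wt% CaO ÷ 56.077 g/mol = 0.41283 mol, giving 0.41283 Ca and 0.41283 O.
49.52 wt% SiO2 ÷ 60.083 g/mol = 0.82419 mol, giving 0.82419 Si and 1.64838 O.
Oxygen sums to 2.47742; scaling by 6/2.47742 = 2.42187 puts the formula on 6 O.
Fe: 0.32515 × 2.42187 = 0.787 atoms per formula unit.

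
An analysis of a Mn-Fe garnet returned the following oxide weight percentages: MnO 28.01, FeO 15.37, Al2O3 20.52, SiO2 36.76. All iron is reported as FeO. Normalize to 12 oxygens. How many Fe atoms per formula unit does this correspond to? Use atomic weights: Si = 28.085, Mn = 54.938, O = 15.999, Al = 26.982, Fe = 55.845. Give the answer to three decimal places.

MnO (M=70.937): mol = 0.39486; Mn = 0.39486, O = 0.39486.
FeO (M=71.844): mol = 0.21394; Fe = 0.21394, O = 0.21394.
Al2O3 (M=101.961): mol = 0.20125; Al = 0.40250, O = 0.60375.
SiO2 (M=60.083): mol = 0.61182; Si = 0.61182, O = 1.22364.
ΣO = 2.43619; factor = 12/ΣO = 4.92572.
Fe apfu = 0.21394 × 4.92572 = 1.054.

1.054 Fe apfu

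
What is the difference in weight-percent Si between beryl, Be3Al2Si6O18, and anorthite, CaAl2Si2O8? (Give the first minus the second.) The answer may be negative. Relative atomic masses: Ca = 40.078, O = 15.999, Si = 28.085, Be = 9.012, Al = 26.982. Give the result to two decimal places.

Si in Be3Al2Si6O18: molar mass 537.492 g/mol; 6×28.085 = 168.510 g → 31.35 wt%.
Si in CaAl2Si2O8: molar mass 278.204 g/mol; 2×28.085 = 56.170 g → 20.19 wt%.
Difference = 31.35 − 20.19 = 11.16 percentage points.

11.16 percentage points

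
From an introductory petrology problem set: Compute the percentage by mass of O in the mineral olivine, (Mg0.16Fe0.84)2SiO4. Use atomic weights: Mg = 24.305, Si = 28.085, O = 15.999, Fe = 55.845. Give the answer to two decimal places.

Molar mass of (Mg0.16Fe0.84)2SiO4: 0.32*24.305 + 1.68*55.845 + 1*28.085 + 4*15.999 = 193.678 g/mol.
Mass of O per formula unit: 4 × 15.999 = 63.996 g.
Weight fraction O = 63.996 / 193.678 = 0.3304.

33.04 wt%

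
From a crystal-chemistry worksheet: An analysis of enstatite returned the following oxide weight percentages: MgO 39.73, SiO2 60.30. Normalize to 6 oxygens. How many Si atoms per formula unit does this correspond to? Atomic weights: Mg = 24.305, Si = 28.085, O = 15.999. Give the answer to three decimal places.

39.73 wt% MgO ÷ 40.304 g/mol = 0.98576 mol, giving 0.98576 Mg and 0.98576 O.
60.30 wt% SiO2 ÷ 60.083 g/mol = 1.00361 mol, giving 1.00361 Si and 2.00722 O.
Oxygen sums to 2.99298; scaling by 6/2.99298 = 2.00469 puts the formula on 6 O.
Si: 1.00361 × 2.00469 = 2.012 atoms per formula unit.

2.012 Si apfu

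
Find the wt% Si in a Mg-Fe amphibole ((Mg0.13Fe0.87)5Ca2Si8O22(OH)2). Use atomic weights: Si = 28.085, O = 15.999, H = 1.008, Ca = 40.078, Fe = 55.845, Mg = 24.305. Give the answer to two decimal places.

M((Mg0.13Fe0.87)5Ca2Si8O22(OH)2) = 949.552 g/mol.
Si contributes 8 × 28.085 = 224.680 g per mole.
224.680/949.552 = 0.2366 → 23.66%.

23.66 weight percent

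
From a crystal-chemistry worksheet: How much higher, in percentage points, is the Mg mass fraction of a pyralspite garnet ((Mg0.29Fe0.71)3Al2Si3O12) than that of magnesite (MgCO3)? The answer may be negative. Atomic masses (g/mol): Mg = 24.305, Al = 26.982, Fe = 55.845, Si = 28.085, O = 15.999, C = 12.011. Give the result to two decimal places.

Mg in (Mg0.29Fe0.71)3Al2Si3O12: molar mass 470.302 g/mol; 0.87×24.305 = 21.145 g → 4.50 wt%.
Mg in MgCO3: molar mass 84.313 g/mol; 1×24.305 = 24.305 g → 28.83 wt%.
Difference = 4.50 − 28.83 = -24.33 percentage points.

-24.33 percentage points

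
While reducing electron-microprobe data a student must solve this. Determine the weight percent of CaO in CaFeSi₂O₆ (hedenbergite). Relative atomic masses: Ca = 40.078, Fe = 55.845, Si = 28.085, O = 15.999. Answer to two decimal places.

M(CaFeSi₂O₆) = 248.087 g/mol; M(CaO) = 56.077 g/mol.
Moles CaO per formula unit = 1 Ca ÷ 1 = 1.0000.
CaO fraction = (1.0000 × 56.077) / 248.087 = 56.077/248.087 = 0.2260.

22.60 wt%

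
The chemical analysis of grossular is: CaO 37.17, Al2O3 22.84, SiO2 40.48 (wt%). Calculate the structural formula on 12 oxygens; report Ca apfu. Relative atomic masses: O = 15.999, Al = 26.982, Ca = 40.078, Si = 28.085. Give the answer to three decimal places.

CaO: 37.17/56.077 = 0.66284 mol → 0.66284 mol Ca, 0.66284 mol O.
Al2O3: 22.84/101.961 = 0.22401 mol → 0.44802 mol Al, 0.67203 mol O.
SiO2: 40.48/60.083 = 0.67373 mol → 0.67373 mol Si, 1.34746 mol O.
Total oxygen = 2.68233 mol. Normalization factor = 12/2.68233 = 4.47372.
Ca per 12 O = 0.66284 × 4.47372 = 2.965.

2.965 Ca apfu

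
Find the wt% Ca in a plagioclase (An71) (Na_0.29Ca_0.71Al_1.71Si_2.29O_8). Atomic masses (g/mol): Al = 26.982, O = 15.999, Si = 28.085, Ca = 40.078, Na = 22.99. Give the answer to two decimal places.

Formula mass = 0.29*22.99 + 0.71*40.078 + 1.71*26.982 + 2.29*28.085 + 8*15.999 = 273.568 g/mol, of which 28.455 g is Ca.
So Ca makes up 28.455/273.568 = 0.1040 of the mass, i.e. 10.40%.

10.40 mass %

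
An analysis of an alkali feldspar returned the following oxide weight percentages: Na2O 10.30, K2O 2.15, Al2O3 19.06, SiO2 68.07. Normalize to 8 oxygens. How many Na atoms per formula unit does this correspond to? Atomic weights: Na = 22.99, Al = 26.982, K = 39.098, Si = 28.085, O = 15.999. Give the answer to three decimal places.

0.882 Na apfu

10.30 wt% Na2O ÷ 61.979 g/mol = 0.16619 mol, giving 0.33238 Na and 0.16619 O.
2.15 wt% K2O ÷ 94.195 g/mol = 0.02282 mol, giving 0.04564 K and 0.02282 O.
19.06 wt% Al2O3 ÷ 101.961 g/mol = 0.18693 mol, giving 0.37386 Al and 0.56079 O.
68.07 wt% SiO2 ÷ 60.083 g/mol = 1.13293 mol, giving 1.13293 Si and 2.26586 O.
Oxygen sums to 3.01566; scaling by 8/3.01566 = 2.65282 puts the formula on 8 O.
Na: 0.33238 × 2.65282 = 0.882 atoms per formula unit.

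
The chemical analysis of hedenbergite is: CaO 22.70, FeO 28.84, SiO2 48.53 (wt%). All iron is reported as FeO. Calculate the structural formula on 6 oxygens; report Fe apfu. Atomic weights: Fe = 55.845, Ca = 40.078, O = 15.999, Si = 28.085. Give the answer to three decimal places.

CaO: 22.70/56.077 = 0.40480 mol → 0.40480 mol Ca, 0.40480 mol O.
FeO: 28.84/71.844 = 0.40143 mol → 0.40143 mol Fe, 0.40143 mol O.
SiO2: 48.53/60.083 = 0.80772 mol → 0.80772 mol Si, 1.61544 mol O.
Total oxygen = 2.42167 mol. Normalization factor = 6/2.42167 = 2.47763.
Fe per 6 O = 0.40143 × 2.47763 = 0.995.

0.995 Fe apfu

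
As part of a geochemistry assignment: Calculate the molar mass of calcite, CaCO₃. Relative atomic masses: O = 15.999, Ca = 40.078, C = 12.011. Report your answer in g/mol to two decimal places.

Ca: 1 × 40.078 = 40.0780
C: 1 × 12.011 = 12.0110
O: 3 × 15.999 = 47.9970
Summing the contributions gives the formula mass.

100.09 g/mol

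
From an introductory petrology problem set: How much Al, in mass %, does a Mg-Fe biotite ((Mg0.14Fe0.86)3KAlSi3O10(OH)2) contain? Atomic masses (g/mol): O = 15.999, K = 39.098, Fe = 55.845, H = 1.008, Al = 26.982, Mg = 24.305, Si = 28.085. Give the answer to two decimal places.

5.41 mass %

Formula mass = 0.42*24.305 + 2.58*55.845 + 1*39.098 + 1*26.982 + 3*28.085 + 12*15.999 + 2*1.008 = 498.627 g/mol, of which 26.982 g is Al.
So Al makes up 26.982/498.627 = 0.0541 of the mass, i.e. 5.41%.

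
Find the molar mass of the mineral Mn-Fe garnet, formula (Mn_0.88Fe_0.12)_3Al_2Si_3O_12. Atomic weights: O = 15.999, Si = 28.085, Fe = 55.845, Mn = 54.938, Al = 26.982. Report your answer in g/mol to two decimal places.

495.35 g/mol

The formula mass is the sum 2.64·54.938 + 0.36·55.845 + 2·26.982 + 3·28.085 + 12·15.999.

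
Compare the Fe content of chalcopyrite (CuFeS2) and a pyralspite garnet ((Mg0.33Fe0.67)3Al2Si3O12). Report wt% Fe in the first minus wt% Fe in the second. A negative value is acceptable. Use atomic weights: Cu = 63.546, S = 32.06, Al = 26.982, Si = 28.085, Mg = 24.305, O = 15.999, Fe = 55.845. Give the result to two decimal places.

6.37 percentage points

First mineral: 55.845 g Fe in 183.511 g formula = 30.43 wt% Fe.
Second mineral: 112.248 g Fe in 466.517 g formula = 24.06 wt% Fe.
30.43% − 24.06% gives a difference of 6.37 percentage points.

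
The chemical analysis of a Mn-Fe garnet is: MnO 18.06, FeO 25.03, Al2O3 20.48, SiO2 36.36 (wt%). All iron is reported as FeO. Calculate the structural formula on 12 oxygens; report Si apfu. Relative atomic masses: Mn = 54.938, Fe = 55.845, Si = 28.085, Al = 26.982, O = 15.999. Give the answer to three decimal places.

3.006 Si apfu

MnO: 18.06/70.937 = 0.25459 mol → 0.25459 mol Mn, 0.25459 mol O.
FeO: 25.03/71.844 = 0.34839 mol → 0.34839 mol Fe, 0.34839 mol O.
Al2O3: 20.48/101.961 = 0.20086 mol → 0.40172 mol Al, 0.60258 mol O.
SiO2: 36.36/60.083 = 0.60516 mol → 0.60516 mol Si, 1.21032 mol O.
Total oxygen = 2.41588 mol. Normalization factor = 12/2.41588 = 4.96713.
Si per 12 O = 0.60516 × 4.96713 = 3.006.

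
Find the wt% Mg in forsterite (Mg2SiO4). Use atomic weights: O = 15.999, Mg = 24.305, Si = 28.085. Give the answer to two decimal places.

34.55 wt%

Molar mass of Mg2SiO4: 2*24.305 + 1*28.085 + 4*15.999 = 140.691 g/mol.
Mass of Mg per formula unit: 2 × 24.305 = 48.610 g.
Weight fraction Mg = 48.610 / 140.691 = 0.3455.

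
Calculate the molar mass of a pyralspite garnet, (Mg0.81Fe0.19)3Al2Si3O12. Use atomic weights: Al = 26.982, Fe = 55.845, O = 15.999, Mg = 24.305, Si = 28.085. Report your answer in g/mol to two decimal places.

421.10 g/mol

The formula mass is the sum 2.43×24.305 + 0.57×55.845 + 2×26.982 + 3×28.085 + 12×15.999.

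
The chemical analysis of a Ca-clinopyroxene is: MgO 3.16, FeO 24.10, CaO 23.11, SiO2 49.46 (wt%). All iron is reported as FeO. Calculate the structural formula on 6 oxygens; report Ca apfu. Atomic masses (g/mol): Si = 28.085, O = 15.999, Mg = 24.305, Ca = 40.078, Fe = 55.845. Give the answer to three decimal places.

1.000 Ca apfu

3.16 wt% MgO ÷ 40.304 g/mol = 0.07840 mol, giving 0.07840 Mg and 0.07840 O.
24.10 wt% FeO ÷ 71.844 g/mol = 0.33545 mol, giving 0.33545 Fe and 0.33545 O.
23.11 wt% CaO ÷ 56.077 g/mol = 0.41211 mol, giving 0.41211 Ca and 0.41211 O.
49.46 wt% SiO2 ÷ 60.083 g/mol = 0.82319 mol, giving 0.82319 Si and 1.64638 O.
Oxygen sums to 2.47234; scaling by 6/2.47234 = 2.42685 puts the formula on 6 O.
Ca: 0.41211 × 2.42685 = 1.000 atoms per formula unit.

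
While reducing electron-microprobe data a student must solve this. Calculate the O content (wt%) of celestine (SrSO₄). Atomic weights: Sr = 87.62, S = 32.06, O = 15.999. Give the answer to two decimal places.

34.84 wt%

Formula mass = 1·87.62 + 1·32.06 + 4·15.999 = 183.676 g/mol, of which 63.996 g is O.
So O makes up 63.996/183.676 = 0.3484 of the mass, i.e. 34.84%.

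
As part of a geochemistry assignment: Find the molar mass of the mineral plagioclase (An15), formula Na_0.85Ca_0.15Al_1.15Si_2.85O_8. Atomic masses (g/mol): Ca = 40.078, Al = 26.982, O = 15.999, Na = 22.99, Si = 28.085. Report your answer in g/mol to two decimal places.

264.62 g/mol

M = 0.85·22.99 + 0.15·40.078 + 1.15·26.982 + 2.85·28.085 + 8·15.999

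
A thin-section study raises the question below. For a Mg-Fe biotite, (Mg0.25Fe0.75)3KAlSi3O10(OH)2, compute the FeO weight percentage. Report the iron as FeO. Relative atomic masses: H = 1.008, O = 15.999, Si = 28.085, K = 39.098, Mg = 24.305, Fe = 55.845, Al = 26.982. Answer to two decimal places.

33.11 wt%

Formula mass = 488.219 g/mol.
2.25 Fe → 2.2500 mol FeO per formula unit; M(FeO) = 71.844, so FeO mass = 161.649 g.
161.649/488.219 × 100 = 33.11 wt%.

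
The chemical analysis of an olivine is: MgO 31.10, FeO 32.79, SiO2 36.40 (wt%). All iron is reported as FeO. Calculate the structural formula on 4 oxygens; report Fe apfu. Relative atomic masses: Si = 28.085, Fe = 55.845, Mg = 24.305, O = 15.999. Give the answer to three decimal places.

MgO (M=40.304): mol = 0.77164; Mg = 0.77164, O = 0.77164.
FeO (M=71.844): mol = 0.45641; Fe = 0.45641, O = 0.45641.
SiO2 (M=60.083): mol = 0.60583; Si = 0.60583, O = 1.21166.
ΣO = 2.43971; factor = 4/ΣO = 1.63954.
Fe apfu = 0.45641 × 1.63954 = 0.748.

0.748 Fe apfu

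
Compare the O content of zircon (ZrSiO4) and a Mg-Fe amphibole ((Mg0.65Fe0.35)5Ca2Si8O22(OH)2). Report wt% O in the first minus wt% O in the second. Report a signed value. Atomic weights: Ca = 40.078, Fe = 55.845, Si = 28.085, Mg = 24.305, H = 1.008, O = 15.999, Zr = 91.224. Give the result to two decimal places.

-9.35 percentage points

First mineral: 63.996 g O in 183.305 g formula = 34.91 wt% O.
Second mineral: 383.976 g O in 867.548 g formula = 44.26 wt% O.
34.91% − 44.26% gives a difference of -9.35 percentage points.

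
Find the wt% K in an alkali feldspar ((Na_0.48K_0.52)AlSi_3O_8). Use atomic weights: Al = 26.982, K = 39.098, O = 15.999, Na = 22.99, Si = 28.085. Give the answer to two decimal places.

7.51 weight percent

Formula mass = 0.48*22.99 + 0.52*39.098 + 1*26.982 + 3*28.085 + 8*15.999 = 270.595 g/mol, of which 20.331 g is K.
So K makes up 20.331/270.595 = 0.0751 of the mass, i.e. 7.51%.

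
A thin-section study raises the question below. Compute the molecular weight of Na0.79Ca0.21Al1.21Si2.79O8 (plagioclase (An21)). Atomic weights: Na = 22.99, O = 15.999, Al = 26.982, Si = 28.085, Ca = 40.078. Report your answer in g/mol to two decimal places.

265.58 g/mol

The formula mass is the sum 0.79×22.99 + 0.21×40.078 + 1.21×26.982 + 2.79×28.085 + 8×15.999.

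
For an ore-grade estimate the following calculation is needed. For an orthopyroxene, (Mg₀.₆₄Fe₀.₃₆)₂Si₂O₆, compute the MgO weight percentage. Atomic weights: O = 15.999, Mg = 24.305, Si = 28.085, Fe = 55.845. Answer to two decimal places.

M((Mg₀.₆₄Fe₀.₃₆)₂Si₂O₆) = 223.483 g/mol; M(MgO) = 40.304 g/mol.
Moles MgO per formula unit = 1.28 Mg ÷ 1 = 1.2800.
MgO fraction = (1.2800 × 40.304) / 223.483 = 51.589/223.483 = 0.2308.

23.08 wt%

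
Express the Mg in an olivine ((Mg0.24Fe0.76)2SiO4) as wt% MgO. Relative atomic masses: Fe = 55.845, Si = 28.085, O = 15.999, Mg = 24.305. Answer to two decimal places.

M((Mg0.24Fe0.76)2SiO4) = 188.632 g/mol; M(MgO) = 40.304 g/mol.
Moles MgO per formula unit = 0.48 Mg ÷ 1 = 0.4800.
MgO fraction = (0.4800 × 40.304) / 188.632 = 19.346/188.632 = 0.1026.

10.26 wt%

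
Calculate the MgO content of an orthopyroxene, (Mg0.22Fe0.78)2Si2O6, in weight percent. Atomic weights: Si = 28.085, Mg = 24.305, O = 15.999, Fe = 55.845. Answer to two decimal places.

Molar mass of (Mg0.22Fe0.78)2Si2O6 = 0.44·24.305 + 1.56·55.845 + 2·28.085 + 6·15.999 = 249.976 g/mol.
Each formula unit contains 0.44 Mg, equivalent to 0.44/1 = 0.4400 mol MgO.
M(MgO) = 1×24.305 + 1×15.999 = 40.304 g/mol.
Mass of MgO per formula unit = 0.4400 × 40.304 = 17.734 g.
MgO wt% = 17.734 / 249.976 × 100 = 7.09%.

7.09 wt%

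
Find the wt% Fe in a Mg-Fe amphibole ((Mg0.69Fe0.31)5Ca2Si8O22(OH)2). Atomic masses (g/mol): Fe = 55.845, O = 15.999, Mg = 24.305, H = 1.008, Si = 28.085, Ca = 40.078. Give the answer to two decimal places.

10.05 weight percent

M((Mg0.69Fe0.31)5Ca2Si8O22(OH)2) = 861.240 g/mol.
Fe contributes 1.55 × 55.845 = 86.560 g per mole.
86.560/861.240 = 0.1005 → 10.05%.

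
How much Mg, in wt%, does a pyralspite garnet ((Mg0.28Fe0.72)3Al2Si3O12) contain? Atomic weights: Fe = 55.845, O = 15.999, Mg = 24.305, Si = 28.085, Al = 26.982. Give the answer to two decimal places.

Molar mass of (Mg0.28Fe0.72)3Al2Si3O12: 0.84*24.305 + 2.16*55.845 + 2*26.982 + 3*28.085 + 12*15.999 = 471.248 g/mol.
Mass of Mg per formula unit: 0.84 × 24.305 = 20.416 g.
Weight fraction Mg = 20.416 / 471.248 = 0.0433.

4.33 wt%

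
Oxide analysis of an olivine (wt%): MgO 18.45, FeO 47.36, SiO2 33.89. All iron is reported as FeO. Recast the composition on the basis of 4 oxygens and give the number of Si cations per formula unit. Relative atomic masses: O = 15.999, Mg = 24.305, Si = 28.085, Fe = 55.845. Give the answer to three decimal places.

MgO (M=40.304): mol = 0.45777; Mg = 0.45777, O = 0.45777.
FeO (M=71.844): mol = 0.65921; Fe = 0.65921, O = 0.65921.
SiO2 (M=60.083): mol = 0.56405; Si = 0.56405, O = 1.12810.
ΣO = 2.24508; factor = 4/ΣO = 1.78167.
Si apfu = 0.56405 × 1.78167 = 1.005.

1.005 Si apfu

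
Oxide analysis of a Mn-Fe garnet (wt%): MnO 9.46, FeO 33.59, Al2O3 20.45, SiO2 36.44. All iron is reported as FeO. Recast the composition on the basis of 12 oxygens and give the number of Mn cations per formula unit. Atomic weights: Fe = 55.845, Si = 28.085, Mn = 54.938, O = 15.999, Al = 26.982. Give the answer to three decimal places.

0.662 Mn apfu

MnO: 9.46/70.937 = 0.13336 mol → 0.13336 mol Mn, 0.13336 mol O.
FeO: 33.59/71.844 = 0.46754 mol → 0.46754 mol Fe, 0.46754 mol O.
Al2O3: 20.45/101.961 = 0.20057 mol → 0.40114 mol Al, 0.60171 mol O.
SiO2: 36.44/60.083 = 0.60649 mol → 0.60649 mol Si, 1.21298 mol O.
Total oxygen = 2.41559 mol. Normalization factor = 12/2.41559 = 4.96773.
Mn per 12 O = 0.13336 × 4.96773 = 0.662.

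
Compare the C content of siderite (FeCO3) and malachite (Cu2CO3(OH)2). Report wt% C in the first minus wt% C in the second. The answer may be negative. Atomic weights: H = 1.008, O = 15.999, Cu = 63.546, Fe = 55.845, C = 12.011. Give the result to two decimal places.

M(FeCO3) = 115.853 g/mol, so wt% C = 12.011/115.853 × 100 = 10.37%.
M(Cu2CO3(OH)2) = 221.114 g/mol, so wt% C = 12.011/221.114 × 100 = 5.43%.
10.37 − 5.43 = 4.94 pp.

4.94 percentage points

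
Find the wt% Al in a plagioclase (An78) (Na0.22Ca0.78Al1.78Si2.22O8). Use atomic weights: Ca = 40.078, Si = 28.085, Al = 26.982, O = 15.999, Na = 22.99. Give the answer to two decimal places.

M(Na0.22Ca0.78Al1.78Si2.22O8) = 274.687 g/mol.
Al contributes 1.78 × 26.982 = 48.028 g per mole.
48.028/274.687 = 0.1748 → 17.48%.

17.48 weight percent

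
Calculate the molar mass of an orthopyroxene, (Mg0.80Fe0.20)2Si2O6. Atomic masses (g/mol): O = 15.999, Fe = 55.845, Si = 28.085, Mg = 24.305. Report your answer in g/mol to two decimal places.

213.39 g/mol

Mg: 1.60 × 24.305 = 38.8880
Fe: 0.40 × 55.845 = 22.3380
Si: 2 × 28.085 = 56.1700
O: 6 × 15.999 = 95.9940
Summing the contributions gives the formula mass.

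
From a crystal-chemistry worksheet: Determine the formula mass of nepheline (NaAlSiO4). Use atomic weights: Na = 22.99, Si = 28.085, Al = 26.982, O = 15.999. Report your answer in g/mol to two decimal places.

M = 1·22.99 + 1·26.982 + 1·28.085 + 4·15.999

142.05 g/mol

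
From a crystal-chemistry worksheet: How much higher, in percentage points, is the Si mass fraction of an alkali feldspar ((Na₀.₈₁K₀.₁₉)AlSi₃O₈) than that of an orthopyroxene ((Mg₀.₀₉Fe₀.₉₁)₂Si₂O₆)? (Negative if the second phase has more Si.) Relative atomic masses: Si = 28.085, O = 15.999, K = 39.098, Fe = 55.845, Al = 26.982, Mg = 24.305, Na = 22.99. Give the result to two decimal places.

10.00 percentage points

Si in (Na₀.₈₁K₀.₁₉)AlSi₃O₈: molar mass 265.280 g/mol; 3×28.085 = 84.255 g → 31.76 wt%.
Si in (Mg₀.₀₉Fe₀.₉₁)₂Si₂O₆: molar mass 258.177 g/mol; 2×28.085 = 56.170 g → 21.76 wt%.
Difference = 31.76 − 21.76 = 10.00 percentage points.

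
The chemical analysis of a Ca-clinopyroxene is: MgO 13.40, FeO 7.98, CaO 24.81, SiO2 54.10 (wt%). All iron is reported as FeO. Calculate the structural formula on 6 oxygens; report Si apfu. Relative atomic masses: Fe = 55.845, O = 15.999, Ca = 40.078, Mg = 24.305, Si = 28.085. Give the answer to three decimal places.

2.011 Si apfu

MgO (M=40.304): mol = 0.33247; Mg = 0.33247, O = 0.33247.
FeO (M=71.844): mol = 0.11107; Fe = 0.11107, O = 0.11107.
CaO (M=56.077): mol = 0.44243; Ca = 0.44243, O = 0.44243.
SiO2 (M=60.083): mol = 0.90042; Si = 0.90042, O = 1.80084.
ΣO = 2.68681; factor = 6/ΣO = 2.23313.
Si apfu = 0.90042 × 2.23313 = 2.011.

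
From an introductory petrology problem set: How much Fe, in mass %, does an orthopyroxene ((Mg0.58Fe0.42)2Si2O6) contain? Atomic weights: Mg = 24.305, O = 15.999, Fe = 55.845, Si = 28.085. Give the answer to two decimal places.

20.64 mass %

Formula mass = 1.16·24.305 + 0.84·55.845 + 2·28.085 + 6·15.999 = 227.268 g/mol, of which 46.910 g is Fe.
So Fe makes up 46.910/227.268 = 0.2064 of the mass, i.e. 20.64%.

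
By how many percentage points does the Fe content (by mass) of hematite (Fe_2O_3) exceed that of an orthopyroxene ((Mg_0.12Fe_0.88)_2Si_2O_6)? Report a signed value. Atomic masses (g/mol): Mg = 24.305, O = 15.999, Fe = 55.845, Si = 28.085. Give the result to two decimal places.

M(Fe_2O_3) = 159.687 g/mol, so wt% Fe = 111.690/159.687 × 100 = 69.94%.
M((Mg_0.12Fe_0.88)_2Si_2O_6) = 256.284 g/mol, so wt% Fe = 98.287/256.284 × 100 = 38.35%.
69.94 − 38.35 = 31.59 pp.

31.59 percentage points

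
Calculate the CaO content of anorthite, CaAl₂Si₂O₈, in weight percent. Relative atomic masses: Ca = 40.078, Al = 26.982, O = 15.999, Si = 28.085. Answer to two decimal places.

20.16 wt%

Molar mass of CaAl₂Si₂O₈ = 1*40.078 + 2*26.982 + 2*28.085 + 8*15.999 = 278.204 g/mol.
Each formula unit contains 1 Ca, equivalent to 1/1 = 1.0000 mol CaO.
M(CaO) = 1×40.078 + 1×15.999 = 56.077 g/mol.
Mass of CaO per formula unit = 1.0000 × 56.077 = 56.077 g.
CaO wt% = 56.077 / 278.204 × 100 = 20.16%.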